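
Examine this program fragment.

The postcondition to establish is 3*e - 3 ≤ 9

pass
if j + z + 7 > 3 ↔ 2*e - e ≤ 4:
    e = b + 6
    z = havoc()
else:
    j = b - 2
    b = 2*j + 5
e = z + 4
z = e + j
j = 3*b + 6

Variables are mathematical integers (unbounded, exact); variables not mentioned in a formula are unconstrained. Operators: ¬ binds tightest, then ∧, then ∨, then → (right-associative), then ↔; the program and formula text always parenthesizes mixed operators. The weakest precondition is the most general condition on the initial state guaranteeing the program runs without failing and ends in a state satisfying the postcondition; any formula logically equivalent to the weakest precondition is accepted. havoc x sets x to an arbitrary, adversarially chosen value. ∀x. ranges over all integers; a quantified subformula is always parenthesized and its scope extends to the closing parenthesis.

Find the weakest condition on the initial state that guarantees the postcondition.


Working backward. After the program, the postcondition 3*e - 3 ≤ 9 must hold; in canonical form it is 3*e ≤ 12.
Before j := 3*b + 6: 3*e ≤ 12
Before z := e + j: 3*e ≤ 12
Before e := z + 4: 3*z ≤ 0
Then branch requires ∀z_1. 3*z_1 ≤ 0; else branch requires 3*z ≤ 0.
Before the if: ((j + z > -4 ↔ e ≤ 4) → (∀z_1. 3*z_1 ≤ 0)) ∧ ((¬(j + z > -4 ↔ e ≤ 4)) → 3*z ≤ 0)
Before skip: ((j + z > -4 ↔ e ≤ 4) → (∀z_1. 3*z_1 ≤ 0)) ∧ ((¬(j + z > -4 ↔ e ≤ 4)) → 3*z ≤ 0)
Answer: WP = ((j + z > -4 ↔ e ≤ 4) → (∀z_1. 3*z_1 ≤ 0)) ∧ ((¬(j + z > -4 ↔ e ≤ 4)) → 3*z ≤ 0)


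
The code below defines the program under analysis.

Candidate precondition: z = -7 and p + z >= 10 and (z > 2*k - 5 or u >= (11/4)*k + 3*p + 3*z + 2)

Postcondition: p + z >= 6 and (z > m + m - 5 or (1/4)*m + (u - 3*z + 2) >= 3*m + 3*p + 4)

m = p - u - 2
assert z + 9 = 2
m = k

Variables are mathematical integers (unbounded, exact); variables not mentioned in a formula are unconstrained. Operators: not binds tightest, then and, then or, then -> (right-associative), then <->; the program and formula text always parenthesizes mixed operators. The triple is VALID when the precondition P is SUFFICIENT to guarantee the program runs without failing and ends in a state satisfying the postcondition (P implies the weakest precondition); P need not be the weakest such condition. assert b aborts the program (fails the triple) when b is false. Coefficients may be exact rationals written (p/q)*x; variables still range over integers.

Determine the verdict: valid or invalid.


Working backward. After the program, the postcondition p + z >= 6 and (z > m + m - 5 or (1/4)*m + (u - 3*z + 2) >= 3*m + 3*p + 4) must hold; in canonical form it is p + z >= 6 and (z > 2*m - 5 or u >= (11/4)*m + 3*p + 3*z + 2).
Before m := k: p + z >= 6 and (z > 2*k - 5 or u >= (11/4)*k + 3*p + 3*z + 2)
Before assert z + 9 = 2: z = -7 and p + z >= 6 and (z > 2*k - 5 or u >= (11/4)*k + 3*p + 3*z + 2)
Before m := p - u - 2: z = -7 and p + z >= 6 and (z > 2*k - 5 or u >= (11/4)*k + 3*p + 3*z + 2)
The weakest precondition is z = -7 and p + z >= 6 and (z > 2*k - 5 or u >= (11/4)*k + 3*p + 3*z + 2).
Check whether z = -7 and p + z >= 10 and (z > 2*k - 5 or u >= (11/4)*k + 3*p + 3*z + 2) implies it.
Every state satisfying the precondition satisfies the weakest precondition: the implication holds.
Answer: valid


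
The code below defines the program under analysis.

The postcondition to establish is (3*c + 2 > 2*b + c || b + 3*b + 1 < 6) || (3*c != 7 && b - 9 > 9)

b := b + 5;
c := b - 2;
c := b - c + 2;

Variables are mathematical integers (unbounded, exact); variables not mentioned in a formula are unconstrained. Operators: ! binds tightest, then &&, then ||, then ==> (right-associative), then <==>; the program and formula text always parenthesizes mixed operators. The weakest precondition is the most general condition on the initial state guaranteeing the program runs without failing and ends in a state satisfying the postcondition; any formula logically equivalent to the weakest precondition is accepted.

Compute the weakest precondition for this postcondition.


Working backward. After the program, the postcondition (3*c + 2 > 2*b + c || b + 3*b + 1 < 6) || (3*c != 7 && b - 9 > 9) must hold; in canonical form it is 2*c > 2*b - 2 || 4*b < 5 || (3*c != 7 && b > 18).
Before c := b - c + 2: 2*c < 6 || 4*b < 5 || (3*b != 3*c + 1 && b > 18)
Before c := b - 2: 2*b < 10 || 4*b < 5 || b > 18
Before b := b + 5: 2*b < 0 || 4*b < -15 || b > 13
Answer: WP = 2*b < 0 || 4*b < -15 || b > 13


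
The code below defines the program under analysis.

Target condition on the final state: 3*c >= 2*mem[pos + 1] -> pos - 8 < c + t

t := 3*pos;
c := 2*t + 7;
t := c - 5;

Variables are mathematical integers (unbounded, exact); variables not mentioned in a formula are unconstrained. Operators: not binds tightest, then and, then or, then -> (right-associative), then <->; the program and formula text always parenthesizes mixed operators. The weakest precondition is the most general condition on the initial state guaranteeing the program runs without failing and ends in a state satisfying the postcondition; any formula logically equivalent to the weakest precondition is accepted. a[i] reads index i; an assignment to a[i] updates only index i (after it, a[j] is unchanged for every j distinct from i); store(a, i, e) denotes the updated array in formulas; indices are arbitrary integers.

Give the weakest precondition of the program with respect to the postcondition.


Working backward. After the program, the postcondition 3*c >= 2*mem[pos + 1] -> pos - 8 < c + t must hold; in canonical form it is 3*c >= 2*mem[pos + 1] -> pos < c + t + 8.
Before t := c - 5: 3*c >= 2*mem[pos + 1] -> pos < 2*c + 3
Before c := 2*t + 7: 6*t >= 2*mem[pos + 1] - 21 -> pos < 4*t + 17
Before t := 3*pos: 18*pos >= 2*mem[pos + 1] - 21 -> 11*pos > -17
Answer: WP = 18*pos >= 2*mem[pos + 1] - 21 -> 11*pos > -17


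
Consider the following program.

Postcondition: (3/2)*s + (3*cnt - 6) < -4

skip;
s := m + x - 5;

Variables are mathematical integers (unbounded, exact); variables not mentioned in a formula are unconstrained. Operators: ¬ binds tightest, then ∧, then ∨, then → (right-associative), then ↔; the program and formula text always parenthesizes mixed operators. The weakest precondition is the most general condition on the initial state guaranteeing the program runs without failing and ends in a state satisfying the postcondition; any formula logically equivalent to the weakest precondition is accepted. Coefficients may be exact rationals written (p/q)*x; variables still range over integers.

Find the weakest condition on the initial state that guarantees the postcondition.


Working backward. After the program, the postcondition (3/2)*s + (3*cnt - 6) < -4 must hold; in canonical form it is 3*cnt + (3/2)*s < 2.
Before s := m + x - 5: 3*cnt + (3/2)*m + (3/2)*x < 19/2
Before skip: 3*cnt + (3/2)*m + (3/2)*x < 19/2
Answer: WP = 3*cnt + (3/2)*m + (3/2)*x < 19/2


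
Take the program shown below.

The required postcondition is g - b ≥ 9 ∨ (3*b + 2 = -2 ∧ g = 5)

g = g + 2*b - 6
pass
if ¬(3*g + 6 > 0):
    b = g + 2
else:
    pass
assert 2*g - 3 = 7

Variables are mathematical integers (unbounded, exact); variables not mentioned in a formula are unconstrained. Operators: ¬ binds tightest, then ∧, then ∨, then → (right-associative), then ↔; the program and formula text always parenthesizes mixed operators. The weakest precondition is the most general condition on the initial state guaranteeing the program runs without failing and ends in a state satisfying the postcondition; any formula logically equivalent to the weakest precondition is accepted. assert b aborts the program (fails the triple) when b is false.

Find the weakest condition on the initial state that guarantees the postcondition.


Working backward. After the program, the postcondition g - b ≥ 9 ∨ (3*b + 2 = -2 ∧ g = 5) must hold; in canonical form it is g ≥ b + 9 ∨ (3*b = -4 ∧ g = 5).
Before assert 2*g - 3 = 7: 2*g = 10 ∧ (g ≥ b + 9 ∨ (3*b = -4 ∧ g = 5))
Then branch requires 2*g = 10 ∧ 3*g = -10 ∧ g = 5; else branch requires 2*g = 10 ∧ (g ≥ b + 9 ∨ (3*b = -4 ∧ g = 5)).
Before the if: ((¬(3*g > -6)) → (2*g = 10 ∧ 3*g = -10 ∧ g = 5)) ∧ (3*g > -6 → (2*g = 10 ∧ (g ≥ b + 9 ∨ (3*b = -4 ∧ g = 5))))
Before skip: ((¬(3*g > -6)) → (2*g = 10 ∧ 3*g = -10 ∧ g = 5)) ∧ (3*g > -6 → (2*g = 10 ∧ (g ≥ b + 9 ∨ (3*b = -4 ∧ g = 5))))
Before g := g + 2*b - 6: ((¬(6*b + 3*g > 12)) → (4*b + 2*g = 22 ∧ 6*b + 3*g = 8 ∧ 2*b + g = 11)) ∧ (6*b + 3*g > 12 → (4*b + 2*g = 22 ∧ (b + g ≥ 15 ∨ (3*b = -4 ∧ 2*b + g = 11))))
Answer: WP = ((¬(6*b + 3*g > 12)) → (4*b + 2*g = 22 ∧ 6*b + 3*g = 8 ∧ 2*b + g = 11)) ∧ (6*b + 3*g > 12 → (4*b + 2*g = 22 ∧ (b + g ≥ 15 ∨ (3*b = -4 ∧ 2*b + g = 11))))


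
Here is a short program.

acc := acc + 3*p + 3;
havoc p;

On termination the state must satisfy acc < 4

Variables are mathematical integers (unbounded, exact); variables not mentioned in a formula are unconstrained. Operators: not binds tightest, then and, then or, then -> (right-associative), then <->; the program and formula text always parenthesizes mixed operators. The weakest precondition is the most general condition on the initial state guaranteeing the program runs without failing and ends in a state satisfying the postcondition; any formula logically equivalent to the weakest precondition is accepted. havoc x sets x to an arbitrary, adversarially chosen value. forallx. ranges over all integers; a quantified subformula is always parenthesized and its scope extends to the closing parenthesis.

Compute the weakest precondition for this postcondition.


Working backward. After the program, acc < 4 must hold.
Before havoc p: acc < 4
Before acc := acc + 3*p + 3: acc + 3*p < 1
Answer: WP = acc + 3*p < 1


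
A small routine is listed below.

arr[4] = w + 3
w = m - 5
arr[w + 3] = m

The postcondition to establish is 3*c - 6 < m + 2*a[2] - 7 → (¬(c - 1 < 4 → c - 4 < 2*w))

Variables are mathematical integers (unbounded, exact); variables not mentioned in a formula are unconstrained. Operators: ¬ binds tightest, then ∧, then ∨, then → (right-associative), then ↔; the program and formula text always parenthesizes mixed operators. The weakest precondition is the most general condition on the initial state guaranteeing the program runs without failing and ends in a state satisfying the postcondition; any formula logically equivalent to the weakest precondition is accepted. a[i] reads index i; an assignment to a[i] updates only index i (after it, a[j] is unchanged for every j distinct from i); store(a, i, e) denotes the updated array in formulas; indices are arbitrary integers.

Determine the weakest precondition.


Working backward. After the program, the postcondition 3*c - 6 < m + 2*a[2] - 7 → (¬(c - 1 < 4 → c - 4 < 2*w)) must hold; in canonical form it is 3*c < 2*a[2] + m - 1 → (¬(c < 5 → c < 2*w + 4)).
Before arr[w + 3] := m: 3*c < 2*a[2] + m - 1 → (¬(c < 5 → c < 2*w + 4))
Before w := m - 5: 3*c < 2*a[2] + m - 1 → (¬(c < 5 → c < 2*m - 6))
Before arr[4] := w + 3: 3*c < 2*a[2] + m - 1 → (¬(c < 5 → c < 2*m - 6))
Answer: WP = 3*c < 2*a[2] + m - 1 → (¬(c < 5 → c < 2*m - 6))


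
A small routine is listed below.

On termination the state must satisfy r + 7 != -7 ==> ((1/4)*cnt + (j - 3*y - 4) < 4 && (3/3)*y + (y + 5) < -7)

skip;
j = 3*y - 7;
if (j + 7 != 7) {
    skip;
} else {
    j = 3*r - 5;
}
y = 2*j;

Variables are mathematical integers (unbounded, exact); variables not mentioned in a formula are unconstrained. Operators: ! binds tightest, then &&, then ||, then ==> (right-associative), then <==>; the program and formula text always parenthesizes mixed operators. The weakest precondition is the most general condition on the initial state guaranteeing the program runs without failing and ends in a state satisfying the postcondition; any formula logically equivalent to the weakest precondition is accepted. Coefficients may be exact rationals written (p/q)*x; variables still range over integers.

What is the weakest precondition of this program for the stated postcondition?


Working backward. After the program, the postcondition r + 7 != -7 ==> ((1/4)*cnt + (j - 3*y - 4) < 4 && (3/3)*y + (y + 5) < -7) must hold; in canonical form it is r != -14 ==> ((1/4)*cnt + j < 3*y + 8 && 2*y < -12).
Before y := 2*j: r != -14 ==> ((1/4)*cnt < 5*j + 8 && 4*j < -12)
Then branch requires r != -14 ==> ((1/4)*cnt < 5*j + 8 && 4*j < -12); else branch requires r != -14 ==> ((1/4)*cnt < 15*r - 17 && 12*r < 8).
Before the if: (j != 0 ==> (r != -14 ==> ((1/4)*cnt < 5*j + 8 && 4*j < -12))) && ((!(j != 0)) ==> (r != -14 ==> ((1/4)*cnt < 15*r - 17 && 12*r < 8)))
Before j := 3*y - 7: (3*y != 7 ==> (r != -14 ==> ((1/4)*cnt < 15*y - 27 && 12*y < 16))) && ((!(3*y != 7)) ==> (r != -14 ==> ((1/4)*cnt < 15*r - 17 && 12*r < 8)))
Before skip: (3*y != 7 ==> (r != -14 ==> ((1/4)*cnt < 15*y - 27 && 12*y < 16))) && ((!(3*y != 7)) ==> (r != -14 ==> ((1/4)*cnt < 15*r - 17 && 12*r < 8)))
Answer: WP = (3*y != 7 ==> (r != -14 ==> ((1/4)*cnt < 15*y - 27 && 12*y < 16))) && ((!(3*y != 7)) ==> (r != -14 ==> ((1/4)*cnt < 15*r - 17 && 12*r < 8)))


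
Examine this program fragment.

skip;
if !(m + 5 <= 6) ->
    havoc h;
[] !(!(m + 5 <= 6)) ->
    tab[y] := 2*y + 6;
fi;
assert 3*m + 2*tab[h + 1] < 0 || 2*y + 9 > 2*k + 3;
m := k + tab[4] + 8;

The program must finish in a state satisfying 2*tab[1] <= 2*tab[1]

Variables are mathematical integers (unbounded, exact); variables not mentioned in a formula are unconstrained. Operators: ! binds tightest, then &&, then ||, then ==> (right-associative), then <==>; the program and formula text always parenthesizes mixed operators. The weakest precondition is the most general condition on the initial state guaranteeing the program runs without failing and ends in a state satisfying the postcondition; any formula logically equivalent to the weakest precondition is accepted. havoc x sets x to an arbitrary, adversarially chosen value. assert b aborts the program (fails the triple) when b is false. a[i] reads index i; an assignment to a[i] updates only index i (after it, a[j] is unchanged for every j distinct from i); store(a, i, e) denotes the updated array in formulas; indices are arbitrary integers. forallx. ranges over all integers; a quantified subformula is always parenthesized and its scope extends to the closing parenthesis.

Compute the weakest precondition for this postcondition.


Working backward. After the program, the postcondition 2*tab[1] <= 2*tab[1] must hold; in canonical form it is true.
Before m := k + tab[4] + 8: true
Before assert 3*m + 2*tab[h + 1] < 0 || 2*y + 9 > 2*k + 3: 2*tab[h + 1] + 3*m < 0 || 2*y > 2*k - 6
Then branch requires forall h_1. (2*tab[h_1 + 1] + 3*m < 0 || 2*y > 2*k - 6); else branch requires 2*store(tab, y, 2*y + 6)[h + 1] + 3*m < 0 || 2*y > 2*k - 6.
Before the if: ((!(m <= 1)) ==> (forall h_1. (2*tab[h_1 + 1] + 3*m < 0 || 2*y > 2*k - 6))) && (m <= 1 ==> (2*store(tab, y, 2*y + 6)[h + 1] + 3*m < 0 || 2*y > 2*k - 6))
Before skip: ((!(m <= 1)) ==> (forall h_1. (2*tab[h_1 + 1] + 3*m < 0 || 2*y > 2*k - 6))) && (m <= 1 ==> (2*store(tab, y, 2*y + 6)[h + 1] + 3*m < 0 || 2*y > 2*k - 6))
Answer: WP = ((!(m <= 1)) ==> (forall h_1. (2*tab[h_1 + 1] + 3*m < 0 || 2*y > 2*k - 6))) && (m <= 1 ==> (2*store(tab, y, 2*y + 6)[h + 1] + 3*m < 0 || 2*y > 2*k - 6))


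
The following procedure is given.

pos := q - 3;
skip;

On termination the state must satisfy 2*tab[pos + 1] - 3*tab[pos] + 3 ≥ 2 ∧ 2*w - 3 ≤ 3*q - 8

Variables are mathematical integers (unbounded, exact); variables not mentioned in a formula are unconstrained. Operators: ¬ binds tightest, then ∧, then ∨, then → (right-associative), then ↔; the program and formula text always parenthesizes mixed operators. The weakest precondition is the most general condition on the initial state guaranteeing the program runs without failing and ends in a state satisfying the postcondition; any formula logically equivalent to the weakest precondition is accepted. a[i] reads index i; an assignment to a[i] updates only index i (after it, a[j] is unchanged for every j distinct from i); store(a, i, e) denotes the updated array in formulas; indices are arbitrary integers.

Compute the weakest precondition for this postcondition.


Working backward. After the program, the postcondition 2*tab[pos + 1] - 3*tab[pos] + 3 ≥ 2 ∧ 2*w - 3 ≤ 3*q - 8 must hold; in canonical form it is 2*tab[pos + 1] ≥ 3*tab[pos] - 1 ∧ 2*w ≤ 3*q - 5.
Before skip: 2*tab[pos + 1] ≥ 3*tab[pos] - 1 ∧ 2*w ≤ 3*q - 5
Before pos := q - 3: 2*tab[q - 2] ≥ 3*tab[q - 3] - 1 ∧ 2*w ≤ 3*q - 5
Answer: WP = 2*tab[q - 2] ≥ 3*tab[q - 3] - 1 ∧ 2*w ≤ 3*q - 5


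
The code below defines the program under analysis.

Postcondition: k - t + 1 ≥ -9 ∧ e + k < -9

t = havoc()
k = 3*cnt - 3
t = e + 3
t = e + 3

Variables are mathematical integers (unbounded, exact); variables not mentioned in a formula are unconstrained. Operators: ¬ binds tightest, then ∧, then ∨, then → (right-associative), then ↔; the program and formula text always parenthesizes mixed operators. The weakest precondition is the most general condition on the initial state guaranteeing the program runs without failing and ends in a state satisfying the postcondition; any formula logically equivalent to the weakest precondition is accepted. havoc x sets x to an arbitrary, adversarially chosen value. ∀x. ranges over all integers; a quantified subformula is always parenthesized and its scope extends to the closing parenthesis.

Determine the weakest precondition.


Working backward. After the program, the postcondition k - t + 1 ≥ -9 ∧ e + k < -9 must hold; in canonical form it is k ≥ t - 10 ∧ e + k < -9.
Before t := e + 3: k ≥ e - 7 ∧ e + k < -9
Before t := e + 3: k ≥ e - 7 ∧ e + k < -9
Before k := 3*cnt - 3: 3*cnt ≥ e - 4 ∧ 3*cnt + e < -6
Before havoc t: 3*cnt ≥ e - 4 ∧ 3*cnt + e < -6
Answer: WP = 3*cnt ≥ e - 4 ∧ 3*cnt + e < -6


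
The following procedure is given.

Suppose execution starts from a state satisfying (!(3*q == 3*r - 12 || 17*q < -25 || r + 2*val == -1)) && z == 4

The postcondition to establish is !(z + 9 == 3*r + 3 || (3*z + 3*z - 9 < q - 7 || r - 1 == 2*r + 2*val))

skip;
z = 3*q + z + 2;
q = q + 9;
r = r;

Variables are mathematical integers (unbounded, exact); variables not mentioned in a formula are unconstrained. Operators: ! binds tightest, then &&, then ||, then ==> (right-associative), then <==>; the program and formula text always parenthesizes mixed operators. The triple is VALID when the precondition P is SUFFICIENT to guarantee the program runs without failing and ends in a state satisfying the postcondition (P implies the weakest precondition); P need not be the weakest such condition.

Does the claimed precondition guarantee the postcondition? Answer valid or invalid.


Working backward. After the program, the postcondition !(z + 9 == 3*r + 3 || (3*z + 3*z - 9 < q - 7 || r - 1 == 2*r + 2*val)) must hold; in canonical form it is !(z == 3*r - 6 || 6*z < q + 2 || r + 2*val == -1).
Before r := r: !(z == 3*r - 6 || 6*z < q + 2 || r + 2*val == -1)
Before q := q + 9: !(z == 3*r - 6 || 6*z < q + 11 || r + 2*val == -1)
Before z := 3*q + z + 2: !(3*q + z == 3*r - 8 || 17*q + 6*z < -1 || r + 2*val == -1)
Before skip: !(3*q + z == 3*r - 8 || 17*q + 6*z < -1 || r + 2*val == -1)
The weakest precondition is !(3*q + z == 3*r - 8 || 17*q + 6*z < -1 || r + 2*val == -1).
Check whether (!(3*q == 3*r - 12 || 17*q < -25 || r + 2*val == -1)) && z == 4 implies it.
Every state satisfying the precondition satisfies the weakest precondition: the implication holds.
Answer: valid


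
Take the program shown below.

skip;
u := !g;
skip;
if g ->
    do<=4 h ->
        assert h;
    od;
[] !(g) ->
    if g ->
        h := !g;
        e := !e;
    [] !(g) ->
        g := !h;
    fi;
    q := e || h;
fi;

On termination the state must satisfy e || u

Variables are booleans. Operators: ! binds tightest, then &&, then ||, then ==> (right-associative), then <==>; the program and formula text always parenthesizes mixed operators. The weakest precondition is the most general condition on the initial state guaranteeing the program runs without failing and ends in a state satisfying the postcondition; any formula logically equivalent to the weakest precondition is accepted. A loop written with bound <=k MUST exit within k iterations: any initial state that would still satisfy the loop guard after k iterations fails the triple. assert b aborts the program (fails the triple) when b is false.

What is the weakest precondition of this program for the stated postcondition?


Working backward. After the program, e || u must hold.
Then branch requires (!h) && ((!h) ==> (e || u)); else branch requires (g ==> ((!e) || u)) && ((!g) ==> (e || u)).
Before the if: (g ==> ((!h) && ((!h) ==> (e || u)))) && ((!g) ==> ((g ==> ((!e) || u)) && ((!g) ==> (e || u))))
Before skip: (g ==> ((!h) && ((!h) ==> (e || u)))) && ((!g) ==> ((g ==> ((!e) || u)) && ((!g) ==> (e || u))))
Before u := !g: (g ==> ((!h) && ((!h) ==> (e || (!g))))) && ((!g) ==> ((g ==> ((!e) || (!g))) && ((!g) ==> (e || (!g)))))
Before skip: (g ==> ((!h) && ((!h) ==> (e || (!g))))) && ((!g) ==> ((g ==> ((!e) || (!g))) && ((!g) ==> (e || (!g)))))
Answer: WP = (g ==> ((!h) && ((!h) ==> (e || (!g))))) && ((!g) ==> ((g ==> ((!e) || (!g))) && ((!g) ==> (e || (!g)))))


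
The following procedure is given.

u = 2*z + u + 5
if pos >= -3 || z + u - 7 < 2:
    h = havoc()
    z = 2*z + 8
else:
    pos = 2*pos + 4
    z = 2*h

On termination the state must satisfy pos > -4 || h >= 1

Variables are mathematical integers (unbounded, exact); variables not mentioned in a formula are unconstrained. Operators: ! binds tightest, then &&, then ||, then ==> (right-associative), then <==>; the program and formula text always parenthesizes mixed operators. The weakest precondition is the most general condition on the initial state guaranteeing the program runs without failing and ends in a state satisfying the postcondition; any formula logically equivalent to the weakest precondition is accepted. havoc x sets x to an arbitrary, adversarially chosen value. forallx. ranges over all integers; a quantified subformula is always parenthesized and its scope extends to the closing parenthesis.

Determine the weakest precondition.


Working backward. After the program, pos > -4 || h >= 1 must hold.
Then branch requires forall h_1. (pos > -4 || h_1 >= 1); else branch requires 2*pos > -8 || h >= 1.
Before the if: ((pos >= -3 || u + z < 9) ==> (forall h_1. (pos > -4 || h_1 >= 1))) && ((!(pos >= -3 || u + z < 9)) ==> (2*pos > -8 || h >= 1))
Before u := 2*z + u + 5: ((pos >= -3 || u + 3*z < 4) ==> (forall h_1. (pos > -4 || h_1 >= 1))) && ((!(pos >= -3 || u + 3*z < 4)) ==> (2*pos > -8 || h >= 1))
Answer: WP = ((pos >= -3 || u + 3*z < 4) ==> (forall h_1. (pos > -4 || h_1 >= 1))) && ((!(pos >= -3 || u + 3*z < 4)) ==> (2*pos > -8 || h >= 1))


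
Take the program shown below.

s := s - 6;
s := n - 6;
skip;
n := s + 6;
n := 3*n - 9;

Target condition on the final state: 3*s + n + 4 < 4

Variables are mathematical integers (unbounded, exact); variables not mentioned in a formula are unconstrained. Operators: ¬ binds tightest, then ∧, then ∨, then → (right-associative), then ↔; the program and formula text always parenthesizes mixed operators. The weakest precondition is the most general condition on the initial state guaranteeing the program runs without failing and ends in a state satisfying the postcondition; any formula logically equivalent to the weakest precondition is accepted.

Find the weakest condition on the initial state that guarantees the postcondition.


Working backward. After the program, the postcondition 3*s + n + 4 < 4 must hold; in canonical form it is n + 3*s < 0.
Before n := 3*n - 9: 3*n + 3*s < 9
Before n := s + 6: 6*s < -9
Before skip: 6*s < -9
Before s := n - 6: 6*n < 27
Before s := s - 6: 6*n < 27
Answer: WP = 6*n < 27


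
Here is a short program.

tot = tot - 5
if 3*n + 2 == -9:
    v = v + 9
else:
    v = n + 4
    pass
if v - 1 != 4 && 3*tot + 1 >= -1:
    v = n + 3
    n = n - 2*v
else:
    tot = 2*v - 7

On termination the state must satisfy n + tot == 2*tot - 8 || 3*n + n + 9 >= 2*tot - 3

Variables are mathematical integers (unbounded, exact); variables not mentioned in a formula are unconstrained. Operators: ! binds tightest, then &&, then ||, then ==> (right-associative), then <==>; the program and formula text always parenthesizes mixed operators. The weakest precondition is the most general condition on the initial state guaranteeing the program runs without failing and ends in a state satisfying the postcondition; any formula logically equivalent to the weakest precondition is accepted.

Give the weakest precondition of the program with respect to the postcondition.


Working backward. After the program, the postcondition n + tot == 2*tot - 8 || 3*n + n + 9 >= 2*tot - 3 must hold; in canonical form it is n == tot - 8 || 4*n >= 2*tot - 12.
Then branch requires n + tot == 2 || 4*n + 2*tot <= -12; else branch requires n == 2*v - 15 || 4*n >= 4*v - 26.
Before the if: ((v != 5 && 3*tot >= -2) ==> (n + tot == 2 || 4*n + 2*tot <= -12)) && ((!(v != 5 && 3*tot >= -2)) ==> (n == 2*v - 15 || 4*n >= 4*v - 26))
Then branch requires ((v != -4 && 3*tot >= -2) ==> (n + tot == 2 || 4*n + 2*tot <= -12)) && ((!(v != -4 && 3*tot >= -2)) ==> (n == 2*v + 3 || 4*n >= 4*v + 10)); else branch requires (n != 1 && 3*tot >= -2) ==> (n + tot == 2 || 4*n + 2*tot <= -12).
Before the if: (3*n == -11 ==> (((v != -4 && 3*tot >= -2) ==> (n + tot == 2 || 4*n + 2*tot <= -12)) && ((!(v != -4 && 3*tot >= -2)) ==> (n == 2*v + 3 || 4*n >= 4*v + 10)))) && ((!(3*n == -11)) ==> ((n != 1 && 3*tot >= -2) ==> (n + tot == 2 || 4*n + 2*tot <= -12)))
Before tot := tot - 5: (3*n == -11 ==> (((v != -4 && 3*tot >= 13) ==> (n + tot == 7 || 4*n + 2*tot <= -2)) && ((!(v != -4 && 3*tot >= 13)) ==> (n == 2*v + 3 || 4*n >= 4*v + 10)))) && ((!(3*n == -11)) ==> ((n != 1 && 3*tot >= 13) ==> (n + tot == 7 || 4*n + 2*tot <= -2)))
Answer: WP = (3*n == -11 ==> (((v != -4 && 3*tot >= 13) ==> (n + tot == 7 || 4*n + 2*tot <= -2)) && ((!(v != -4 && 3*tot >= 13)) ==> (n == 2*v + 3 || 4*n >= 4*v + 10)))) && ((!(3*n == -11)) ==> ((n != 1 && 3*tot >= 13) ==> (n + tot == 7 || 4*n + 2*tot <= -2)))


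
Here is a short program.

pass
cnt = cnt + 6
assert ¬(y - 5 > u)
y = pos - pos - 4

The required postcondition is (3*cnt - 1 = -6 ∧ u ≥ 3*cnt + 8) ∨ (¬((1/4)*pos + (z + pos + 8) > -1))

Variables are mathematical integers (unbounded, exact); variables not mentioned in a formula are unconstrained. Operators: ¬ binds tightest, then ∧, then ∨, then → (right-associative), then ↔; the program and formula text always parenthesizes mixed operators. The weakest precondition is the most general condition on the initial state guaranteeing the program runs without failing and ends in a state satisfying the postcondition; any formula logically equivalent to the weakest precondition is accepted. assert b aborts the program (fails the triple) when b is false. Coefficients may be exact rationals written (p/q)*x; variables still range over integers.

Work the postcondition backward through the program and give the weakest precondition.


Working backward. After the program, the postcondition (3*cnt - 1 = -6 ∧ u ≥ 3*cnt + 8) ∨ (¬((1/4)*pos + (z + pos + 8) > -1)) must hold; in canonical form it is (3*cnt = -5 ∧ u ≥ 3*cnt + 8) ∨ (¬((5/4)*pos + z > -9)).
Before y := pos - pos - 4: (3*cnt = -5 ∧ u ≥ 3*cnt + 8) ∨ (¬((5/4)*pos + z > -9))
Before assert ¬(y - 5 > u): (¬(y > u + 5)) ∧ ((3*cnt = -5 ∧ u ≥ 3*cnt + 8) ∨ (¬((5/4)*pos + z > -9)))
Before cnt := cnt + 6: (¬(y > u + 5)) ∧ ((3*cnt = -23 ∧ u ≥ 3*cnt + 26) ∨ (¬((5/4)*pos + z > -9)))
Before skip: (¬(y > u + 5)) ∧ ((3*cnt = -23 ∧ u ≥ 3*cnt + 26) ∨ (¬((5/4)*pos + z > -9)))
Answer: WP = (¬(y > u + 5)) ∧ ((3*cnt = -23 ∧ u ≥ 3*cnt + 26) ∨ (¬((5/4)*pos + z > -9)))


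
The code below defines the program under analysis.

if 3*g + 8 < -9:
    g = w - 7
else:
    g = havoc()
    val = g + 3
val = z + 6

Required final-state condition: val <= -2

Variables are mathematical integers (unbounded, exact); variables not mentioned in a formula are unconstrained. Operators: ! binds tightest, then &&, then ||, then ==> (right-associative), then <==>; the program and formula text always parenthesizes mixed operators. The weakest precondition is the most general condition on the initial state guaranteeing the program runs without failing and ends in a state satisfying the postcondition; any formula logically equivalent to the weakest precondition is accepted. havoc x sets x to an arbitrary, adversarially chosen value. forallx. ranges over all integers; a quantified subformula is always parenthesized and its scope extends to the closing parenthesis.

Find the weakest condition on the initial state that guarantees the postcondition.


Working backward. After the program, val <= -2 must hold.
Before val := z + 6: z <= -8
Then branch requires z <= -8; else branch requires z <= -8.
Before the if: (3*g < -17 ==> z <= -8) && ((!(3*g < -17)) ==> z <= -8)
Answer: WP = (3*g < -17 ==> z <= -8) && ((!(3*g < -17)) ==> z <= -8)


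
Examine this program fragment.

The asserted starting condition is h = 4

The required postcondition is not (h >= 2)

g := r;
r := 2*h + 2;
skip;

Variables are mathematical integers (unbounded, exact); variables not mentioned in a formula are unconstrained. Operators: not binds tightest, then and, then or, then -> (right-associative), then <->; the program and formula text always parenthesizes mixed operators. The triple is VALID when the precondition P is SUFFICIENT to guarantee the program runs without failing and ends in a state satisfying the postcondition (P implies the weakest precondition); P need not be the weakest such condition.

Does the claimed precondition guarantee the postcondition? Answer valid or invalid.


Working backward. After the program, not (h >= 2) must hold.
Before skip: not (h >= 2)
Before r := 2*h + 2: not (h >= 2)
Before g := r: not (h >= 2)
The weakest precondition is not (h >= 2).
Check whether h = 4 implies it.
Countermodel: at the initial state h = 4, the precondition holds but the weakest precondition fails.
Answer: invalid


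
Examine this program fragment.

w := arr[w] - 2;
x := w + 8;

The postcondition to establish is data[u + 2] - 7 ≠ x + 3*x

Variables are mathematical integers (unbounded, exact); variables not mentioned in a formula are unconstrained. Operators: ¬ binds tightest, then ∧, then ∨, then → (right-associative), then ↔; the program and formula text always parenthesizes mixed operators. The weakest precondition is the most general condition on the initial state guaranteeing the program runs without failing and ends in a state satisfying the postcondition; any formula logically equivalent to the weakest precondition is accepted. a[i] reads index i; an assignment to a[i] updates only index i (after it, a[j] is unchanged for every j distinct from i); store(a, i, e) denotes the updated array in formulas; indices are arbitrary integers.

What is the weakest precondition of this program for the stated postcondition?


Working backward. After the program, the postcondition data[u + 2] - 7 ≠ x + 3*x must hold; in canonical form it is data[u + 2] ≠ 4*x + 7.
Before x := w + 8: data[u + 2] ≠ 4*w + 39
Before w := arr[w] - 2: data[u + 2] ≠ 4*arr[w] + 31
Answer: WP = data[u + 2] ≠ 4*arr[w] + 31


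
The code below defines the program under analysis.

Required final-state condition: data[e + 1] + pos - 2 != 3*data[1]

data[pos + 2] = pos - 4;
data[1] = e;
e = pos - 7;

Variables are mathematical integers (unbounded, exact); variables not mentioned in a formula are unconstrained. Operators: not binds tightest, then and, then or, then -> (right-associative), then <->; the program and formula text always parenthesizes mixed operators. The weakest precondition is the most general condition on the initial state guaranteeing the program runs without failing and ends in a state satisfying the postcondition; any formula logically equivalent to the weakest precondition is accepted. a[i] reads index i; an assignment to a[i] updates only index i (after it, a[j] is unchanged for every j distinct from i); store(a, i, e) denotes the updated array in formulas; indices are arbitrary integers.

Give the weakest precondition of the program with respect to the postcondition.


Working backward. After the program, the postcondition data[e + 1] + pos - 2 != 3*data[1] must hold; in canonical form it is data[e + 1] + pos != 3*data[1] + 2.
Before e := pos - 7: data[pos - 6] + pos != 3*data[1] + 2
Before data[1] := e: store(data, 1, e)[pos - 6] + pos != 3*e + 2
Before data[pos + 2] := pos - 4: store(store(data, pos + 2, pos - 4), 1, e)[pos - 6] + pos != 3*e + 2
Answer: WP = store(store(data, pos + 2, pos - 4), 1, e)[pos - 6] + pos != 3*e + 2


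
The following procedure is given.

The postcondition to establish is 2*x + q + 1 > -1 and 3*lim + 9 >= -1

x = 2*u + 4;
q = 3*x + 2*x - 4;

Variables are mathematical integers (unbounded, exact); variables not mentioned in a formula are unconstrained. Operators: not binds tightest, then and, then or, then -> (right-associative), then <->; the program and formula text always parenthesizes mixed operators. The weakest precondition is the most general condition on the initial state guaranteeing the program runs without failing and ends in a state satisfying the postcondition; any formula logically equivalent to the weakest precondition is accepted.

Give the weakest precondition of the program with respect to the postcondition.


Working backward. After the program, the postcondition 2*x + q + 1 > -1 and 3*lim + 9 >= -1 must hold; in canonical form it is q + 2*x > -2 and 3*lim >= -10.
Before q := 3*x + 2*x - 4: 7*x > 2 and 3*lim >= -10
Before x := 2*u + 4: 14*u > -26 and 3*lim >= -10
Answer: WP = 14*u > -26 and 3*lim >= -10


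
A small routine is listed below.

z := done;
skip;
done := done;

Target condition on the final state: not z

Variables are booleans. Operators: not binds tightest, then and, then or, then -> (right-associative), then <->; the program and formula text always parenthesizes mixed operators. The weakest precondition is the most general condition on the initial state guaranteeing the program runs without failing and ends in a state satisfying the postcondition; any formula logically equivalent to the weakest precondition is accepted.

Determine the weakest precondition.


Working backward. After the program, not z must hold.
Before done := done: not z
Before skip: not z
Before z := done: not done
Answer: WP = not done


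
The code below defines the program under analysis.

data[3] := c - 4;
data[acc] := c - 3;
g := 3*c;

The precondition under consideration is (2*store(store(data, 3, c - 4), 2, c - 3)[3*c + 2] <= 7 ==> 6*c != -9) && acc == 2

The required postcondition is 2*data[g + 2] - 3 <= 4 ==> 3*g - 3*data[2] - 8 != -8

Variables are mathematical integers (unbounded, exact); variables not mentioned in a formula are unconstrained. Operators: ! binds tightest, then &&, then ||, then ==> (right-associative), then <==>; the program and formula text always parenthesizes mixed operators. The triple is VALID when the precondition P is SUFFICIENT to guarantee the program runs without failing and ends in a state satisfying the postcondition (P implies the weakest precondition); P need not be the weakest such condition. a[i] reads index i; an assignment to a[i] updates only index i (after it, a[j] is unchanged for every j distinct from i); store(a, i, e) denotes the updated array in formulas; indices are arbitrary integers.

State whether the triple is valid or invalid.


Working backward. After the program, the postcondition 2*data[g + 2] - 3 <= 4 ==> 3*g - 3*data[2] - 8 != -8 must hold; in canonical form it is 2*data[g + 2] <= 7 ==> 3*g != 3*data[2].
Before g := 3*c: 2*data[3*c + 2] <= 7 ==> 9*c != 3*data[2]
Before data[acc] := c - 3: 2*store(data, acc, c - 3)[3*c + 2] <= 7 ==> 9*c != 3*store(data, acc, c - 3)[2]
Before data[3] := c - 4: 2*store(store(data, 3, c - 4), acc, c - 3)[3*c + 2] <= 7 ==> 9*c != 3*store(store(data, 3, c - 4), acc, c - 3)[2]
The weakest precondition is 2*store(store(data, 3, c - 4), acc, c - 3)[3*c + 2] <= 7 ==> 9*c != 3*store(store(data, 3, c - 4), acc, c - 3)[2].
Check whether (2*store(store(data, 3, c - 4), 2, c - 3)[3*c + 2] <= 7 ==> 6*c != -9) && acc == 2 implies it.
Every state satisfying the precondition satisfies the weakest precondition: the implication holds.
Answer: valid


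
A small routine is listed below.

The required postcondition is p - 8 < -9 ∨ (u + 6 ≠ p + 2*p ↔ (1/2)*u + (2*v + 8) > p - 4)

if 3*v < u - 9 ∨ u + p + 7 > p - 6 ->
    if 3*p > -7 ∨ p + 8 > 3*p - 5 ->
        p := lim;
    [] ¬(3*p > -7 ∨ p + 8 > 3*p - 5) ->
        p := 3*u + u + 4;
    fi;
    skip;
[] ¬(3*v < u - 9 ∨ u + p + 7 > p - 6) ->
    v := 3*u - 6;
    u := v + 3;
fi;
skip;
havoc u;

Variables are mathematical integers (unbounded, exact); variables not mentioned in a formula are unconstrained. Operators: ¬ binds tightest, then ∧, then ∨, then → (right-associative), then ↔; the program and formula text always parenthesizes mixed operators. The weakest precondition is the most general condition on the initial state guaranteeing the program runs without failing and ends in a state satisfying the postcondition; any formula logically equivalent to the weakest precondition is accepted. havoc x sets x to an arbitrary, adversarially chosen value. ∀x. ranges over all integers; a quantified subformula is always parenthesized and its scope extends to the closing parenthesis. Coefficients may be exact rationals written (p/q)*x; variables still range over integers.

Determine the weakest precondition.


Working backward. After the program, the postcondition p - 8 < -9 ∨ (u + 6 ≠ p + 2*p ↔ (1/2)*u + (2*v + 8) > p - 4) must hold; in canonical form it is p < -1 ∨ (u ≠ 3*p - 6 ↔ (1/2)*u + 2*v > p - 12).
Before havoc u: ∀u_1. (p < -1 ∨ (u_1 ≠ 3*p - 6 ↔ (1/2)*u_1 + 2*v > p - 12))
Before skip: ∀u_1. (p < -1 ∨ (u_1 ≠ 3*p - 6 ↔ (1/2)*u_1 + 2*v > p - 12))
Then branch requires ((3*p > -7 ∨ 2*p < 13) → (∀u_1. (lim < -1 ∨ (u_1 ≠ 3*lim - 6 ↔ (1/2)*u_1 + 2*v > lim - 12)))) ∧ ((¬(3*p > -7 ∨ 2*p < 13)) → (∀u_1. (4*u < -5 ∨ (u_1 ≠ 12*u + 6 ↔ (1/2)*u_1 + 2*v > 4*u - 8)))); else branch requires ∀u_1. (p < -1 ∨ (u_1 ≠ 3*p - 6 ↔ 6*u + (1/2)*u_1 > p)).
Before the if: ((3*v < u - 9 ∨ u > -13) → (((3*p > -7 ∨ 2*p < 13) → (∀u_1. (lim < -1 ∨ (u_1 ≠ 3*lim - 6 ↔ (1/2)*u_1 + 2*v > lim - 12)))) ∧ ((¬(3*p > -7 ∨ 2*p < 13)) → (∀u_1. (4*u < -5 ∨ (u_1 ≠ 12*u + 6 ↔ (1/2)*u_1 + 2*v > 4*u - 8)))))) ∧ ((¬(3*v < u - 9 ∨ u > -13)) → (∀u_1. (p < -1 ∨ (u_1 ≠ 3*p - 6 ↔ 6*u + (1/2)*u_1 > p))))
Answer: WP = ((3*v < u - 9 ∨ u > -13) → (((3*p > -7 ∨ 2*p < 13) → (∀u_1. (lim < -1 ∨ (u_1 ≠ 3*lim - 6 ↔ (1/2)*u_1 + 2*v > lim - 12)))) ∧ ((¬(3*p > -7 ∨ 2*p < 13)) → (∀u_1. (4*u < -5 ∨ (u_1 ≠ 12*u + 6 ↔ (1/2)*u_1 + 2*v > 4*u - 8)))))) ∧ ((¬(3*v < u - 9 ∨ u > -13)) → (∀u_1. (p < -1 ∨ (u_1 ≠ 3*p - 6 ↔ 6*u + (1/2)*u_1 > p))))


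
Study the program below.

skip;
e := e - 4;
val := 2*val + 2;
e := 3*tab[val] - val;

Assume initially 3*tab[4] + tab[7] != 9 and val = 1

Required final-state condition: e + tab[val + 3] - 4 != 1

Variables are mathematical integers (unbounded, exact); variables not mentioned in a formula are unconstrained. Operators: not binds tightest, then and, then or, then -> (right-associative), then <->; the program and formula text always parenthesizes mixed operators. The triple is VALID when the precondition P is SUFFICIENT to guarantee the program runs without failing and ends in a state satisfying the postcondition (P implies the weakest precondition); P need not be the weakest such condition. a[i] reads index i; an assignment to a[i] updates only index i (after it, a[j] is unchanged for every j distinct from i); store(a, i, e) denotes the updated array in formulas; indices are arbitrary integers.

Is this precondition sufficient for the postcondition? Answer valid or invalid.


Working backward. After the program, the postcondition e + tab[val + 3] - 4 != 1 must hold; in canonical form it is tab[val + 3] + e != 5.
Before e := 3*tab[val] - val: tab[val + 3] + 3*tab[val] != val + 5
Before val := 2*val + 2: 3*tab[2*val + 2] + tab[2*val + 5] != 2*val + 7
Before e := e - 4: 3*tab[2*val + 2] + tab[2*val + 5] != 2*val + 7
Before skip: 3*tab[2*val + 2] + tab[2*val + 5] != 2*val + 7
The weakest precondition is 3*tab[2*val + 2] + tab[2*val + 5] != 2*val + 7.
Check whether 3*tab[4] + tab[7] != 9 and val = 1 implies it.
Every state satisfying the precondition satisfies the weakest precondition: the implication holds.
Answer: valid
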